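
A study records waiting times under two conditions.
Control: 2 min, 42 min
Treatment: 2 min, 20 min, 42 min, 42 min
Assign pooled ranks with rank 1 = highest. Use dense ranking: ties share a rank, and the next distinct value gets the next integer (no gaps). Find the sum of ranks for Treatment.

7

Sorted (descending): 42, 42, 42, 20, 2, 2
The 3 values of 42 share dense rank 1.
The 2 values of 2 share dense rank 3.
Remaining distinct values take the next consecutive integers.
Treatment values → pooled ranks: 2→3, 20→2, 42→1, 42→1
Rank sum = 3 + 2 + 1 + 1 = 7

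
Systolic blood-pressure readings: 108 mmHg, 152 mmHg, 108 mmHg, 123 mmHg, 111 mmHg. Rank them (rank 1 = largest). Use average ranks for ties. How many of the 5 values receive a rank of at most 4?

3

Sorted (descending): 152, 123, 111, 108, 108
The 2 values of 108 occupy positions 4–5 → average rank (4+5)/2 = 4.5.
Ranks ≤ 4: {1, 2, 3} → 3 values.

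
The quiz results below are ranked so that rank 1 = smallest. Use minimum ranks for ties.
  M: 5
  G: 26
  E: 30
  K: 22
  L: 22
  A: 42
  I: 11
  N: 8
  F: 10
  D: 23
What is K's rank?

Sorted (ascending): 5, 8, 10, 11, 22, 22, 23, 26, 30, 42
The 2 values of 22 occupy positions 5–6 → each gets rank 5.
K has value 22 → rank 5.

5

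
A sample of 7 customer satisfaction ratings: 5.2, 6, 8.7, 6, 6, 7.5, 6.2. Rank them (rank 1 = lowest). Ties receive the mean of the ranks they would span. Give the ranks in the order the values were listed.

1, 3, 7, 3, 3, 6, 5

Sorted (ascending): 5.2, 6, 6, 6, 6.2, 7.5, 8.7
The 3 values of 6 occupy positions 2–4 → average rank 3.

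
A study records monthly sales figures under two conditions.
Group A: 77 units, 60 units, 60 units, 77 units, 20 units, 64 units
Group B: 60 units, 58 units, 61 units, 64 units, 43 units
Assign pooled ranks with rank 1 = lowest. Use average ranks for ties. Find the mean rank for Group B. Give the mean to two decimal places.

Sorted (ascending): 20, 43, 58, 60, 60, 60, 61, 64, 64, 77, 77
The 3 values of 60 occupy positions 4–6 → average rank 5.
The 2 values of 64 occupy positions 8–9 → average rank (8+9)/2 = 8.5.
The 2 values of 77 occupy positions 10–11 → average rank (10+11)/2 = 10.5.
Group B values → pooled ranks: 60→5, 58→3, 61→7, 64→8.5, 43→2
Mean rank = (5 + 3 + 7 + 8.5 + 2) / 5 = 5.10

5.10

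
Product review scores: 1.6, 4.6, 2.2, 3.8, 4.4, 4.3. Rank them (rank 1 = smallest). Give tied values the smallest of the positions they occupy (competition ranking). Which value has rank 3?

Sorted (ascending): 1.6, 2.2, 3.8, 4.3, 4.4, 4.6
No ties — each value takes its position as its rank.
Rank 3 → value 3.8.

3.8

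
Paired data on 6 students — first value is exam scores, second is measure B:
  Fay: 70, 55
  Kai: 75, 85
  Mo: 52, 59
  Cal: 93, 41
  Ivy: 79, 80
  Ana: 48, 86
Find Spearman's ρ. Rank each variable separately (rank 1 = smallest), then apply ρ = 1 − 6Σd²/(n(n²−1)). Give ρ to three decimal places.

Ranks of variable 1: 3, 4, 2, 6, 5, 1
Ranks of variable 2: 2, 5, 3, 1, 4, 6
d = r₁ − r₂: 1, -1, -1, 5, 1, -5
d²: 1, 1, 1, 25, 1, 25; Σd² = 54
ρ = 1 − 6·54/(6·35) = 1 − 324/210 = -0.543

-0.543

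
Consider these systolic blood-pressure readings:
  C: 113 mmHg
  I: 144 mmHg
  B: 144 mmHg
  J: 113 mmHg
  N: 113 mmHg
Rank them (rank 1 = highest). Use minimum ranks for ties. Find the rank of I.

1

Sorted (descending): 144, 144, 113, 113, 113
The 2 values of 144 occupy positions 1–2 → each gets rank 1.
The 3 values of 113 occupy positions 3–5 → each gets rank 3.
I has value 144 mmHg → rank 1.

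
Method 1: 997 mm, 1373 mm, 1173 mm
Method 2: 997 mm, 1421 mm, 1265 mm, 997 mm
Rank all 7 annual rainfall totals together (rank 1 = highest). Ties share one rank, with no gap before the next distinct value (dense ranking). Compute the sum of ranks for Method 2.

Sorted (descending): 1421, 1373, 1265, 1173, 997, 997, 997
The 3 values of 997 share dense rank 5.
Remaining distinct values take the next consecutive integers.
Method 2 values → pooled ranks: 997→5, 1421→1, 1265→3, 997→5
Rank sum = 5 + 1 + 3 + 5 = 14

14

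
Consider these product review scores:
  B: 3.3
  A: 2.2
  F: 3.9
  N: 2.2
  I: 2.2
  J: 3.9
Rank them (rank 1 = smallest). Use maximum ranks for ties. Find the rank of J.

6

Sorted (ascending): 2.2, 2.2, 2.2, 3.3, 3.9, 3.9
The 3 values of 2.2 occupy positions 1–3 → each gets rank 3.
The 2 values of 3.9 occupy positions 5–6 → each gets rank 6.
J has value 3.9 → rank 6.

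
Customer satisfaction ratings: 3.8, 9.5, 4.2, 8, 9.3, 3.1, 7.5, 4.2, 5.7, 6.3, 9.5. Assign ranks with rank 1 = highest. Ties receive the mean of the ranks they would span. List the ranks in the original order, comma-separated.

10, 1.5, 8.5, 4, 3, 11, 5, 8.5, 7, 6, 1.5

Sorted (descending): 9.5, 9.5, 9.3, 8, 7.5, 6.3, 5.7, 4.2, 4.2, 3.8, 3.1
The 2 values of 9.5 occupy positions 1–2 → average rank (1+2)/2 = 1.5.
The 2 values of 4.2 occupy positions 8–9 → average rank (8+9)/2 = 8.5.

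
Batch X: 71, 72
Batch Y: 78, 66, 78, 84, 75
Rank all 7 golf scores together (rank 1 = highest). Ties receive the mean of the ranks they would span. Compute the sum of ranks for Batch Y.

17

Sorted (descending): 84, 78, 78, 75, 72, 71, 66
The 2 values of 78 occupy positions 2–3 → average rank (2+3)/2 = 2.5.
Batch Y values → pooled ranks: 78→2.5, 66→7, 78→2.5, 84→1, 75→4
Rank sum = 2.5 + 7 + 2.5 + 1 + 4 = 17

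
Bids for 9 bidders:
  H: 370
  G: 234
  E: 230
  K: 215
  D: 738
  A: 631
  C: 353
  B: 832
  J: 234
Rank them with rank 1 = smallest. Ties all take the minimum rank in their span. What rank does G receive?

Sorted (ascending): 215, 230, 234, 234, 353, 370, 631, 738, 832
The 2 values of 234 occupy positions 3–4 → each gets rank 3.
G has value 234 → rank 3.

3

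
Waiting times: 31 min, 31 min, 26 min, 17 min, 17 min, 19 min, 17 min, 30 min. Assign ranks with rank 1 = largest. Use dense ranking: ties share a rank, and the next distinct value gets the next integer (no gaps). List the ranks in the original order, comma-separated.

1, 1, 3, 5, 5, 4, 5, 2

Sorted (descending): 31, 31, 30, 26, 19, 17, 17, 17
The 2 values of 31 share dense rank 1.
The 3 values of 17 share dense rank 5.
Remaining distinct values take the next consecutive integers.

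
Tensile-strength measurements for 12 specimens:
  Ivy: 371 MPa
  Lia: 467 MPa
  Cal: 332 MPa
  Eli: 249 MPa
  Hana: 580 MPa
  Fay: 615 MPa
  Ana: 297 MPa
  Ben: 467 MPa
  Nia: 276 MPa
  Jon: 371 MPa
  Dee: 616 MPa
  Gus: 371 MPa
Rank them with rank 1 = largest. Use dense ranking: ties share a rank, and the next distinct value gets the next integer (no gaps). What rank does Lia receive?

Sorted (descending): 616, 615, 580, 467, 467, 371, 371, 371, 332, 297, 276, 249
The 2 values of 467 share dense rank 4.
The 3 values of 371 share dense rank 5.
Remaining distinct values take the next consecutive integers.
Lia has value 467 MPa → rank 4.

4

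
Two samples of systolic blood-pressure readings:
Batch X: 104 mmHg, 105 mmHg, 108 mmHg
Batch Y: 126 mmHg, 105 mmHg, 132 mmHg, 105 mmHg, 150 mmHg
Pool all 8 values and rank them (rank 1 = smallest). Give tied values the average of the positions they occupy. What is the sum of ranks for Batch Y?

27

Sorted (ascending): 104, 105, 105, 105, 108, 126, 132, 150
The 3 values of 105 occupy positions 2–4 → average rank 3.
Batch Y values → pooled ranks: 126→6, 105→3, 132→7, 105→3, 150→8
Rank sum = 6 + 3 + 7 + 3 + 8 = 27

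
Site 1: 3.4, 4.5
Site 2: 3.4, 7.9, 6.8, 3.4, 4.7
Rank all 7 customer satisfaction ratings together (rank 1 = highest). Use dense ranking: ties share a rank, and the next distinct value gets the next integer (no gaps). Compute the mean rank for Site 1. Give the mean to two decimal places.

4.50

Sorted (descending): 7.9, 6.8, 4.7, 4.5, 3.4, 3.4, 3.4
The 3 values of 3.4 share dense rank 5.
Remaining distinct values take the next consecutive integers.
Site 1 values → pooled ranks: 3.4→5, 4.5→4
Mean rank = (5 + 4) / 2 = 4.50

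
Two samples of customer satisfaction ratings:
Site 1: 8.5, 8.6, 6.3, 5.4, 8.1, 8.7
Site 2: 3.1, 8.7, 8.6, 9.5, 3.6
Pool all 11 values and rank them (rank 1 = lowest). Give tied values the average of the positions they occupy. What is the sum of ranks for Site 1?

35

Sorted (ascending): 3.1, 3.6, 5.4, 6.3, 8.1, 8.5, 8.6, 8.6, 8.7, 8.7, 9.5
The 2 values of 8.6 occupy positions 7–8 → average rank (7+8)/2 = 7.5.
The 2 values of 8.7 occupy positions 9–10 → average rank (9+10)/2 = 9.5.
Site 1 values → pooled ranks: 8.5→6, 8.6→7.5, 6.3→4, 5.4→3, 8.1→5, 8.7→9.5
Rank sum = 6 + 7.5 + 4 + 3 + 5 + 9.5 = 35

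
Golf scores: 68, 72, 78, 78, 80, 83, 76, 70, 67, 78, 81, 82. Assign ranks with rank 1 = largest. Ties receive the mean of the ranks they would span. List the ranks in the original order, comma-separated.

Sorted (descending): 83, 82, 81, 80, 78, 78, 78, 76, 72, 70, 68, 67
The 3 values of 78 occupy positions 5–7 → average rank 6.

11, 9, 6, 6, 4, 1, 8, 10, 12, 6, 3, 2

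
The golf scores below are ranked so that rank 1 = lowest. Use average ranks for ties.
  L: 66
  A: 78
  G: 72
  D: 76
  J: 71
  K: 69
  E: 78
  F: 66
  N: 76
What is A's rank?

Sorted (ascending): 66, 66, 69, 71, 72, 76, 76, 78, 78
The 2 values of 66 occupy positions 1–2 → average rank (1+2)/2 = 1.5.
The 2 values of 76 occupy positions 6–7 → average rank (6+7)/2 = 6.5.
The 2 values of 78 occupy positions 8–9 → average rank (8+9)/2 = 8.5.
A has value 78 → rank 8.5.

8.5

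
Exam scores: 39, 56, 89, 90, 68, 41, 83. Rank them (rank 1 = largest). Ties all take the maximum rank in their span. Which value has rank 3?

Sorted (descending): 90, 89, 83, 68, 56, 41, 39
No ties — each value takes its position as its rank.
Rank 3 → value 83.

83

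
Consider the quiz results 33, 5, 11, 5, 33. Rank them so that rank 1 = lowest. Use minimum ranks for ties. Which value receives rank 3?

11

Sorted (ascending): 5, 5, 11, 33, 33
The 2 values of 5 occupy positions 1–2 → each gets rank 1.
The 2 values of 33 occupy positions 4–5 → each gets rank 4.
Rank 3 → value 11.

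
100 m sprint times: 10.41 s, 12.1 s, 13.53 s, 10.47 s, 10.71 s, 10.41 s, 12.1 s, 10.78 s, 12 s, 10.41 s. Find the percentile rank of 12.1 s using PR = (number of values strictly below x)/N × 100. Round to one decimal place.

70.0

N = 10.
Strictly below 12.1: 7. Equal to 12.1: 2.
PR = 7/10 × 100 = 70.0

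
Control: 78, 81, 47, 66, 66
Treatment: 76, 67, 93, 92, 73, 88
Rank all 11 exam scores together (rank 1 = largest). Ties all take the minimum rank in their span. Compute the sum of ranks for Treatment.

Sorted (descending): 93, 92, 88, 81, 78, 76, 73, 67, 66, 66, 47
The 2 values of 66 occupy positions 9–10 → each gets rank 9.
Treatment values → pooled ranks: 76→6, 67→8, 93→1, 92→2, 73→7, 88→3
Rank sum = 6 + 8 + 1 + 2 + 7 + 3 = 27

27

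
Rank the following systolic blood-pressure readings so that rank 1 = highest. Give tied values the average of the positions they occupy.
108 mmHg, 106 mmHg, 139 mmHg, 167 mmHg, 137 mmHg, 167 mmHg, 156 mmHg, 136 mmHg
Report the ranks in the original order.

Sorted (descending): 167, 167, 156, 139, 137, 136, 108, 106
The 2 values of 167 occupy positions 1–2 → average rank (1+2)/2 = 1.5.

7, 8, 4, 1.5, 5, 1.5, 3, 6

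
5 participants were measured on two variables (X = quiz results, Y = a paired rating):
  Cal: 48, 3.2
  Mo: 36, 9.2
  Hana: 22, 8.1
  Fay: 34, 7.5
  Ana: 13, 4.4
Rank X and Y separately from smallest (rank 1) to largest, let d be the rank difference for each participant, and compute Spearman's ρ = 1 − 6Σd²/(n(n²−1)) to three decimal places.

-0.100

Ranks of variable 1: 5, 4, 2, 3, 1
Ranks of variable 2: 1, 5, 4, 3, 2
d = r₁ − r₂: 4, -1, -2, 0, -1
d²: 16, 1, 4, 0, 1; Σd² = 22
ρ = 1 − 6·22/(5·24) = 1 − 132/120 = -0.100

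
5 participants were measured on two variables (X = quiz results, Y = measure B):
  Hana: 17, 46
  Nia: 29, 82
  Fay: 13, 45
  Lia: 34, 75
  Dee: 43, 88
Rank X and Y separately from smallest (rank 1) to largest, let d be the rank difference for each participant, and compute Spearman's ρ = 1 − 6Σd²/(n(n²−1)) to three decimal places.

0.900

Ranks of variable 1: 2, 3, 1, 4, 5
Ranks of variable 2: 2, 4, 1, 3, 5
d = r₁ − r₂: 0, -1, 0, 1, 0
d²: 0, 1, 0, 1, 0; Σd² = 2
ρ = 1 − 6·2/(5·24) = 1 − 12/120 = 0.900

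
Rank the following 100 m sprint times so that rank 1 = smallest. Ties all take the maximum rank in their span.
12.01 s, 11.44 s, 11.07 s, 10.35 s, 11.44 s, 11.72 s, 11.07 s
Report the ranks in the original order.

Sorted (ascending): 10.35, 11.07, 11.07, 11.44, 11.44, 11.72, 12.01
The 2 values of 11.07 occupy positions 2–3 → each gets rank 3.
The 2 values of 11.44 occupy positions 4–5 → each gets rank 5.

7, 5, 3, 1, 5, 6, 3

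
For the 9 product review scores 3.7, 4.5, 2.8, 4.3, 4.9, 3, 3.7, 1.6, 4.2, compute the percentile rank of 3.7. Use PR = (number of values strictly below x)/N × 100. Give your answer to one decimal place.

N = 9.
Strictly below 3.7: 3. Equal to 3.7: 2.
PR = 3/9 × 100 = 33.3

33.3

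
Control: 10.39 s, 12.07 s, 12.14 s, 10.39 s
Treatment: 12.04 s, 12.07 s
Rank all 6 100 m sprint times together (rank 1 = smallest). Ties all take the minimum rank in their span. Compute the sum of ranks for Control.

12

Sorted (ascending): 10.39, 10.39, 12.04, 12.07, 12.07, 12.14
The 2 values of 10.39 occupy positions 1–2 → each gets rank 1.
The 2 values of 12.07 occupy positions 4–5 → each gets rank 4.
Control values → pooled ranks: 10.39→1, 12.07→4, 12.14→6, 10.39→1
Rank sum = 1 + 4 + 6 + 1 = 12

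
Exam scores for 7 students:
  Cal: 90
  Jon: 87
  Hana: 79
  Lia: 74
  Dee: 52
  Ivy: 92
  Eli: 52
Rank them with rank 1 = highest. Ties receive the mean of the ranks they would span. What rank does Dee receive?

6.5

Sorted (descending): 92, 90, 87, 79, 74, 52, 52
The 2 values of 52 occupy positions 6–7 → average rank (6+7)/2 = 6.5.
Dee has value 52 → rank 6.5.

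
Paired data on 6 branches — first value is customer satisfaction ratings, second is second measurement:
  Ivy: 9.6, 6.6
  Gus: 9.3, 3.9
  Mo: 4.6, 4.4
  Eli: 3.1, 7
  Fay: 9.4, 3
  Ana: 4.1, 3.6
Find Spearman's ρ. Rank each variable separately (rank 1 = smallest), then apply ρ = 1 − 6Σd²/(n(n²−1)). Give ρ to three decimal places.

-0.257

Ranks of variable 1: 6, 4, 3, 1, 5, 2
Ranks of variable 2: 5, 3, 4, 6, 1, 2
d = r₁ − r₂: 1, 1, -1, -5, 4, 0
d²: 1, 1, 1, 25, 16, 0; Σd² = 44
ρ = 1 − 6·44/(6·35) = 1 − 264/210 = -0.257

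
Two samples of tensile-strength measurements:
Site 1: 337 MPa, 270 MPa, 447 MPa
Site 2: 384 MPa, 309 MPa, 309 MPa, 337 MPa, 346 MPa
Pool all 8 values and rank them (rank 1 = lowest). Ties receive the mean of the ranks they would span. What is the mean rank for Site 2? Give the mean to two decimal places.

Sorted (ascending): 270, 309, 309, 337, 337, 346, 384, 447
The 2 values of 309 occupy positions 2–3 → average rank (2+3)/2 = 2.5.
The 2 values of 337 occupy positions 4–5 → average rank (4+5)/2 = 4.5.
Site 2 values → pooled ranks: 384→7, 309→2.5, 309→2.5, 337→4.5, 346→6
Mean rank = (7 + 2.5 + 2.5 + 4.5 + 6) / 5 = 4.50

4.50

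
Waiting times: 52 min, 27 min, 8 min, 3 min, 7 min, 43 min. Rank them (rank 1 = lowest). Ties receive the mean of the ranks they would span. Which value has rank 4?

27

Sorted (ascending): 3, 7, 8, 27, 43, 52
No ties — each value takes its position as its rank.
Rank 4 → value 27.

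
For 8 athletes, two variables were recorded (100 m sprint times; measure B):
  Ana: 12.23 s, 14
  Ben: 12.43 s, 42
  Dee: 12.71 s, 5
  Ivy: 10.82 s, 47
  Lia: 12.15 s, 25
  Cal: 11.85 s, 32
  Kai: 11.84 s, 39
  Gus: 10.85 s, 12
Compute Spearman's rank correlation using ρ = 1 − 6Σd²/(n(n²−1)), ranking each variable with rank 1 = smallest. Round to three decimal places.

-0.405

Ranks of variable 1: 6, 7, 8, 1, 5, 4, 3, 2
Ranks of variable 2: 3, 7, 1, 8, 4, 5, 6, 2
d = r₁ − r₂: 3, 0, 7, -7, 1, -1, -3, 0
d²: 9, 0, 49, 49, 1, 1, 9, 0; Σd² = 118
ρ = 1 − 6·118/(8·63) = 1 − 708/504 = -0.405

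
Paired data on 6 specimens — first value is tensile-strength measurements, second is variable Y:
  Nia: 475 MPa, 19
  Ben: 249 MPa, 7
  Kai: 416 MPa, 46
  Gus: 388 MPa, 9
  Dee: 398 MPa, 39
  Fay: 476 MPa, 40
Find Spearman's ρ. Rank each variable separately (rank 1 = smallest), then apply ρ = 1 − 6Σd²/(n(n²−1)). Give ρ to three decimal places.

Ranks of variable 1: 5, 1, 4, 2, 3, 6
Ranks of variable 2: 3, 1, 6, 2, 4, 5
d = r₁ − r₂: 2, 0, -2, 0, -1, 1
d²: 4, 0, 4, 0, 1, 1; Σd² = 10
ρ = 1 − 6·10/(6·35) = 1 − 60/210 = 0.714

0.714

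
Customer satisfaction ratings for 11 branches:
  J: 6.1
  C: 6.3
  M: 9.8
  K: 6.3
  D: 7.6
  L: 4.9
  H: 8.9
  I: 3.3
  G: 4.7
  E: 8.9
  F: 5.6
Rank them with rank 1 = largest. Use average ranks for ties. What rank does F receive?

8

Sorted (descending): 9.8, 8.9, 8.9, 7.6, 6.3, 6.3, 6.1, 5.6, 4.9, 4.7, 3.3
The 2 values of 8.9 occupy positions 2–3 → average rank (2+3)/2 = 2.5.
The 2 values of 6.3 occupy positions 5–6 → average rank (5+6)/2 = 5.5.
F has value 5.6 → rank 8.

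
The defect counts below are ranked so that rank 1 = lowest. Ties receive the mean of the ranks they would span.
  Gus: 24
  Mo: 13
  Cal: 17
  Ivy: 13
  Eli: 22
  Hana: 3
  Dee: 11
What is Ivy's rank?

Sorted (ascending): 3, 11, 13, 13, 17, 22, 24
The 2 values of 13 occupy positions 3–4 → average rank (3+4)/2 = 3.5.
Ivy has value 13 → rank 3.5.

3.5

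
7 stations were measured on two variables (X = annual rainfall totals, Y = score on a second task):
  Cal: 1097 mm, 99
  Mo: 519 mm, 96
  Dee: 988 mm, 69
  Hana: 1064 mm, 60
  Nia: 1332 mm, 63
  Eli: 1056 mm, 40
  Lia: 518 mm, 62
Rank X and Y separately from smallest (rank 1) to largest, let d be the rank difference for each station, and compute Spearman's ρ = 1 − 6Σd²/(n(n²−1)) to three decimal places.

0.071

Ranks of variable 1: 6, 2, 3, 5, 7, 4, 1
Ranks of variable 2: 7, 6, 5, 2, 4, 1, 3
d = r₁ − r₂: -1, -4, -2, 3, 3, 3, -2
d²: 1, 16, 4, 9, 9, 9, 4; Σd² = 52
ρ = 1 − 6·52/(7·48) = 1 − 312/336 = 0.071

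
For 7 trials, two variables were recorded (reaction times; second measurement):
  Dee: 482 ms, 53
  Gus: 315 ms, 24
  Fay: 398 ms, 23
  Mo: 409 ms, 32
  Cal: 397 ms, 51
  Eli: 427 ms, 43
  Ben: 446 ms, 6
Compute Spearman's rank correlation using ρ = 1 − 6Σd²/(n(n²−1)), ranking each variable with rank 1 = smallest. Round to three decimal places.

Ranks of variable 1: 7, 1, 3, 4, 2, 5, 6
Ranks of variable 2: 7, 3, 2, 4, 6, 5, 1
d = r₁ − r₂: 0, -2, 1, 0, -4, 0, 5
d²: 0, 4, 1, 0, 16, 0, 25; Σd² = 46
ρ = 1 − 6·46/(7·48) = 1 − 276/336 = 0.179

0.179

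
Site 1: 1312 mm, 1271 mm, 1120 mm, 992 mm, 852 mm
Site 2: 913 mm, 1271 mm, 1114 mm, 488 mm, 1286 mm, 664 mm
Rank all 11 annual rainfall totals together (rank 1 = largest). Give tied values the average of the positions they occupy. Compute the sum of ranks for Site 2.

Sorted (descending): 1312, 1286, 1271, 1271, 1120, 1114, 992, 913, 852, 664, 488
The 2 values of 1271 occupy positions 3–4 → average rank (3+4)/2 = 3.5.
Site 2 values → pooled ranks: 913→8, 1271→3.5, 1114→6, 488→11, 1286→2, 664→10
Rank sum = 8 + 3.5 + 6 + 11 + 2 + 10 = 40.5

40.5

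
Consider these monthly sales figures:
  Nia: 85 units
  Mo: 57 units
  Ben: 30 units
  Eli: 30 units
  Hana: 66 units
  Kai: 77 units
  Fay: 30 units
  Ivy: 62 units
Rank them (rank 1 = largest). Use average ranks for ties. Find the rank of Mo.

5

Sorted (descending): 85, 77, 66, 62, 57, 30, 30, 30
The 3 values of 30 occupy positions 6–8 → average rank 7.
Mo has value 57 units → rank 5.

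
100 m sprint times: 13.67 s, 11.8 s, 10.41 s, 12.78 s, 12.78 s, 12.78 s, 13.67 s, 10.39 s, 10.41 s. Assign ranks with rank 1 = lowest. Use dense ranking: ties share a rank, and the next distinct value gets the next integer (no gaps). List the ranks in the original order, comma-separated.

Sorted (ascending): 10.39, 10.41, 10.41, 11.8, 12.78, 12.78, 12.78, 13.67, 13.67
The 2 values of 10.41 share dense rank 2.
The 3 values of 12.78 share dense rank 4.
The 2 values of 13.67 share dense rank 5.
Remaining distinct values take the next consecutive integers.

5, 3, 2, 4, 4, 4, 5, 1, 2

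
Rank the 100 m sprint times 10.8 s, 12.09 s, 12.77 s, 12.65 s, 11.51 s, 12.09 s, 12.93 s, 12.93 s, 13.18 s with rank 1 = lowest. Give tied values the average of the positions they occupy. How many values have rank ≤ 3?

Sorted (ascending): 10.8, 11.51, 12.09, 12.09, 12.65, 12.77, 12.93, 12.93, 13.18
The 2 values of 12.09 occupy positions 3–4 → average rank (3+4)/2 = 3.5.
The 2 values of 12.93 occupy positions 7–8 → average rank (7+8)/2 = 7.5.
Ranks ≤ 3: {1, 2} → 2 values.

2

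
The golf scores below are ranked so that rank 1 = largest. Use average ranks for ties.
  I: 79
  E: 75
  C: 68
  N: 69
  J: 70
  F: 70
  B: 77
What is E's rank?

Sorted (descending): 79, 77, 75, 70, 70, 69, 68
The 2 values of 70 occupy positions 4–5 → average rank (4+5)/2 = 4.5.
E has value 75 → rank 3.

3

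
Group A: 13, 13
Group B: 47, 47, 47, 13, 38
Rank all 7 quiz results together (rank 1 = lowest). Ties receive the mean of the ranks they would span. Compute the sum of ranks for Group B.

24

Sorted (ascending): 13, 13, 13, 38, 47, 47, 47
The 3 values of 13 occupy positions 1–3 → average rank 2.
The 3 values of 47 occupy positions 5–7 → average rank 6.
Group B values → pooled ranks: 47→6, 47→6, 47→6, 13→2, 38→4
Rank sum = 6 + 6 + 6 + 2 + 4 = 24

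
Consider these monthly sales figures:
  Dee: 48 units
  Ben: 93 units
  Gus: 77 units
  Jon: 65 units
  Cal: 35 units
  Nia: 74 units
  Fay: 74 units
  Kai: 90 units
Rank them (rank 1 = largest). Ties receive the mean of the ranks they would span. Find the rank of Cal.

Sorted (descending): 93, 90, 77, 74, 74, 65, 48, 35
The 2 values of 74 occupy positions 4–5 → average rank (4+5)/2 = 4.5.
Cal has value 35 units → rank 8.

8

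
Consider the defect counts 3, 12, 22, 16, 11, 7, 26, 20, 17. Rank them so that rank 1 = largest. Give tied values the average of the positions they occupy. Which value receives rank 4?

17

Sorted (descending): 26, 22, 20, 17, 16, 12, 11, 7, 3
No ties — each value takes its position as its rank.
Rank 4 → value 17.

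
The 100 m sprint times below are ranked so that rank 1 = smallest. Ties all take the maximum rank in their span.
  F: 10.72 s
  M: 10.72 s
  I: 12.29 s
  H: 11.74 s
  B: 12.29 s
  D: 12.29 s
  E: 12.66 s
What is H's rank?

Sorted (ascending): 10.72, 10.72, 11.74, 12.29, 12.29, 12.29, 12.66
The 2 values of 10.72 occupy positions 1–2 → each gets rank 2.
The 3 values of 12.29 occupy positions 4–6 → each gets rank 6.
H has value 11.74 s → rank 3.

3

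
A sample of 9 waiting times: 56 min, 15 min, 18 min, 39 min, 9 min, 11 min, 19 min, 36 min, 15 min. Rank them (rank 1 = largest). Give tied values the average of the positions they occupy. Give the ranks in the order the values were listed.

1, 6.5, 5, 2, 9, 8, 4, 3, 6.5

Sorted (descending): 56, 39, 36, 19, 18, 15, 15, 11, 9
The 2 values of 15 occupy positions 6–7 → average rank (6+7)/2 = 6.5.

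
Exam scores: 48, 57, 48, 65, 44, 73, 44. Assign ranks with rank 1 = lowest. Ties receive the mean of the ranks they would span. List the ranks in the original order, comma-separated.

3.5, 5, 3.5, 6, 1.5, 7, 1.5

Sorted (ascending): 44, 44, 48, 48, 57, 65, 73
The 2 values of 44 occupy positions 1–2 → average rank (1+2)/2 = 1.5.
The 2 values of 48 occupy positions 3–4 → average rank (3+4)/2 = 3.5.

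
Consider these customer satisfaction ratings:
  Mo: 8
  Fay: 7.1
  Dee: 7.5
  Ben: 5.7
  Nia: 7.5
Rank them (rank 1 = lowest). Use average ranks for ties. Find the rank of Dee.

3.5

Sorted (ascending): 5.7, 7.1, 7.5, 7.5, 8
The 2 values of 7.5 occupy positions 3–4 → average rank (3+4)/2 = 3.5.
Dee has value 7.5 → rank 3.5.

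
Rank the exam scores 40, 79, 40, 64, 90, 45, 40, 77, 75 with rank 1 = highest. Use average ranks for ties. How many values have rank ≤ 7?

6

Sorted (descending): 90, 79, 77, 75, 64, 45, 40, 40, 40
The 3 values of 40 occupy positions 7–9 → average rank 8.
Ranks ≤ 7: {1, 2, 3, 4, 5, 6} → 6 values.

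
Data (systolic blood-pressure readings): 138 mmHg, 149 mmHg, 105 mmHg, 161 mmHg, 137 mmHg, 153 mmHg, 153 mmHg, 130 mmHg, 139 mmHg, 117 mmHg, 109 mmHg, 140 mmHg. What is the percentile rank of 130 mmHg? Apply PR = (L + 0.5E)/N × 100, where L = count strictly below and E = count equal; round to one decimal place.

29.2

N = 12.
Strictly below 130: 3. Equal to 130: 1.
PR = (3 + 0.5·1)/12 × 100 = 29.2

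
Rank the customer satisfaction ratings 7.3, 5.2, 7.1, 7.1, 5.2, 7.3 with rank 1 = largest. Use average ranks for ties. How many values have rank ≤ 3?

Sorted (descending): 7.3, 7.3, 7.1, 7.1, 5.2, 5.2
The 2 values of 7.3 occupy positions 1–2 → average rank (1+2)/2 = 1.5.
The 2 values of 7.1 occupy positions 3–4 → average rank (3+4)/2 = 3.5.
The 2 values of 5.2 occupy positions 5–6 → average rank (5+6)/2 = 5.5.
Ranks ≤ 3: {1.5, 1.5} → 2 values.

2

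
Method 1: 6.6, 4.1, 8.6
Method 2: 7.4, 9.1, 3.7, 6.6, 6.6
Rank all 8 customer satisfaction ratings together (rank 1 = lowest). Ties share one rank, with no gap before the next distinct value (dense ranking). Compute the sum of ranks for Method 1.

10

Sorted (ascending): 3.7, 4.1, 6.6, 6.6, 6.6, 7.4, 8.6, 9.1
The 3 values of 6.6 share dense rank 3.
Remaining distinct values take the next consecutive integers.
Method 1 values → pooled ranks: 6.6→3, 4.1→2, 8.6→5
Rank sum = 3 + 2 + 5 = 10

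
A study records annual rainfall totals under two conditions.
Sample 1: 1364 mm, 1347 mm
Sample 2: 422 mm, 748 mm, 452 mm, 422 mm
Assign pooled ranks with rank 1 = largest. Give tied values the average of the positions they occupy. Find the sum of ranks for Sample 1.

Sorted (descending): 1364, 1347, 748, 452, 422, 422
The 2 values of 422 occupy positions 5–6 → average rank (5+6)/2 = 5.5.
Sample 1 values → pooled ranks: 1364→1, 1347→2
Rank sum = 1 + 2 = 3

3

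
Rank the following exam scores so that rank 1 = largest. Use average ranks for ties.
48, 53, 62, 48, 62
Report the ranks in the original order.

Sorted (descending): 62, 62, 53, 48, 48
The 2 values of 62 occupy positions 1–2 → average rank (1+2)/2 = 1.5.
The 2 values of 48 occupy positions 4–5 → average rank (4+5)/2 = 4.5.

4.5, 3, 1.5, 4.5, 1.5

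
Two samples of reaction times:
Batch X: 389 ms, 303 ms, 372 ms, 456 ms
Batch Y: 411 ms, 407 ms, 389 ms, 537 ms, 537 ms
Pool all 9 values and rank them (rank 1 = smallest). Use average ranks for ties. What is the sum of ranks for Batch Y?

31.5

Sorted (ascending): 303, 372, 389, 389, 407, 411, 456, 537, 537
The 2 values of 389 occupy positions 3–4 → average rank (3+4)/2 = 3.5.
The 2 values of 537 occupy positions 8–9 → average rank (8+9)/2 = 8.5.
Batch Y values → pooled ranks: 411→6, 407→5, 389→3.5, 537→8.5, 537→8.5
Rank sum = 6 + 5 + 3.5 + 8.5 + 8.5 = 31.5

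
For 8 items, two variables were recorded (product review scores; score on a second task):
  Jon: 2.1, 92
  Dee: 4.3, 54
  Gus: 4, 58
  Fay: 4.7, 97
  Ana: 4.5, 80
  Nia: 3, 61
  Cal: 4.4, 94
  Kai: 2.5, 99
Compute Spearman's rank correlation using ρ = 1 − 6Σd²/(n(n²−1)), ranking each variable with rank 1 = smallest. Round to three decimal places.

0.024

Ranks of variable 1: 1, 5, 4, 8, 7, 3, 6, 2
Ranks of variable 2: 5, 1, 2, 7, 4, 3, 6, 8
d = r₁ − r₂: -4, 4, 2, 1, 3, 0, 0, -6
d²: 16, 16, 4, 1, 9, 0, 0, 36; Σd² = 82
ρ = 1 − 6·82/(8·63) = 1 − 492/504 = 0.024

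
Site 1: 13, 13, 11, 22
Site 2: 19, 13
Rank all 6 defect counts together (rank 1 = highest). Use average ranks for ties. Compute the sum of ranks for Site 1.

Sorted (descending): 22, 19, 13, 13, 13, 11
The 3 values of 13 occupy positions 3–5 → average rank 4.
Site 1 values → pooled ranks: 13→4, 13→4, 11→6, 22→1
Rank sum = 4 + 4 + 6 + 1 = 15

15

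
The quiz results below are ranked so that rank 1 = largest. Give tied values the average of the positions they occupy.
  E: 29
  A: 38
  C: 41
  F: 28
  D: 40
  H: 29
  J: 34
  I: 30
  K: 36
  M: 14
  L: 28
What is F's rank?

9.5

Sorted (descending): 41, 40, 38, 36, 34, 30, 29, 29, 28, 28, 14
The 2 values of 29 occupy positions 7–8 → average rank (7+8)/2 = 7.5.
The 2 values of 28 occupy positions 9–10 → average rank (9+10)/2 = 9.5.
F has value 28 → rank 9.5.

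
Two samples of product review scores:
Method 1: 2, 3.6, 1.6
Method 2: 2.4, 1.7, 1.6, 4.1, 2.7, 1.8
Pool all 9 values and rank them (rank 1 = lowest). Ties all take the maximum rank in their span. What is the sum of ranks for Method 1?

15

Sorted (ascending): 1.6, 1.6, 1.7, 1.8, 2, 2.4, 2.7, 3.6, 4.1
The 2 values of 1.6 occupy positions 1–2 → each gets rank 2.
Method 1 values → pooled ranks: 2→5, 3.6→8, 1.6→2
Rank sum = 5 + 8 + 2 = 15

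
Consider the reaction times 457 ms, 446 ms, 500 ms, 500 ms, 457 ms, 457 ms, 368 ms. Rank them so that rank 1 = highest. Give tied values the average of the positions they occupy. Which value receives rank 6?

446

Sorted (descending): 500, 500, 457, 457, 457, 446, 368
The 2 values of 500 occupy positions 1–2 → average rank (1+2)/2 = 1.5.
The 3 values of 457 occupy positions 3–5 → average rank 4.
Rank 6 → value 446.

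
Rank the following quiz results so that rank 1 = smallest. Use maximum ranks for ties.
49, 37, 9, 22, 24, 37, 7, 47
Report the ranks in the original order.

8, 6, 2, 3, 4, 6, 1, 7

Sorted (ascending): 7, 9, 22, 24, 37, 37, 47, 49
The 2 values of 37 occupy positions 5–6 → each gets rank 6.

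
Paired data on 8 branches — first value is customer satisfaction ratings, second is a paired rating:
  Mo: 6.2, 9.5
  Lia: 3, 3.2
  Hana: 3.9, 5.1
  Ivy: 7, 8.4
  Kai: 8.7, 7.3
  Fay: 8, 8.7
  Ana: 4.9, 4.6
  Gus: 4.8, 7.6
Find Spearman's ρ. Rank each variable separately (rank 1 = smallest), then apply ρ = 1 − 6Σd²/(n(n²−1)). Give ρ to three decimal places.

0.595

Ranks of variable 1: 5, 1, 2, 6, 8, 7, 4, 3
Ranks of variable 2: 8, 1, 3, 6, 4, 7, 2, 5
d = r₁ − r₂: -3, 0, -1, 0, 4, 0, 2, -2
d²: 9, 0, 1, 0, 16, 0, 4, 4; Σd² = 34
ρ = 1 − 6·34/(8·63) = 1 − 204/504 = 0.595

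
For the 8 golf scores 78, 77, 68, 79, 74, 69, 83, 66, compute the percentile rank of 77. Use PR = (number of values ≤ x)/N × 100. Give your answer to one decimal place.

N = 8.
Strictly below 77: 4. Equal to 77: 1.
PR = 5/8 × 100 = 62.5

62.5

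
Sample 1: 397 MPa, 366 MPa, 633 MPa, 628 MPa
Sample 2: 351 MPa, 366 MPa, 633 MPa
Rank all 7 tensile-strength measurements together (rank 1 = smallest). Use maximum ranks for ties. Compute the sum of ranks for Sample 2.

11

Sorted (ascending): 351, 366, 366, 397, 628, 633, 633
The 2 values of 366 occupy positions 2–3 → each gets rank 3.
The 2 values of 633 occupy positions 6–7 → each gets rank 7.
Sample 2 values → pooled ranks: 351→1, 366→3, 633→7
Rank sum = 1 + 3 + 7 = 11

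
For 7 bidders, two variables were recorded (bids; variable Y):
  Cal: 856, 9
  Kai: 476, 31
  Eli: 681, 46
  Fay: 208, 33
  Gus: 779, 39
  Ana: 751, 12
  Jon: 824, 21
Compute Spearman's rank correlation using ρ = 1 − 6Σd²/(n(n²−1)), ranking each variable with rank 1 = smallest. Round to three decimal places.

-0.536

Ranks of variable 1: 7, 2, 3, 1, 5, 4, 6
Ranks of variable 2: 1, 4, 7, 5, 6, 2, 3
d = r₁ − r₂: 6, -2, -4, -4, -1, 2, 3
d²: 36, 4, 16, 16, 1, 4, 9; Σd² = 86
ρ = 1 − 6·86/(7·48) = 1 − 516/336 = -0.536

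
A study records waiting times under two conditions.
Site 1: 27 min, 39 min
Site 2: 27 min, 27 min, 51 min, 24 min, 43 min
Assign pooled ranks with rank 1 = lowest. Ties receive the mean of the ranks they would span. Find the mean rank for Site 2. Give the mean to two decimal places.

4.00

Sorted (ascending): 24, 27, 27, 27, 39, 43, 51
The 3 values of 27 occupy positions 2–4 → average rank 3.
Site 2 values → pooled ranks: 27→3, 27→3, 51→7, 24→1, 43→6
Mean rank = (3 + 3 + 7 + 1 + 6) / 5 = 4.00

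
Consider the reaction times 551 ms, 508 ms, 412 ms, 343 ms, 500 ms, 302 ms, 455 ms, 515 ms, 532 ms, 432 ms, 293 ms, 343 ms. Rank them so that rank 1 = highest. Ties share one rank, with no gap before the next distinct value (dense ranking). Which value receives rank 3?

515

Sorted (descending): 551, 532, 515, 508, 500, 455, 432, 412, 343, 343, 302, 293
The 2 values of 343 share dense rank 9.
Remaining distinct values take the next consecutive integers.
Rank 3 → value 515.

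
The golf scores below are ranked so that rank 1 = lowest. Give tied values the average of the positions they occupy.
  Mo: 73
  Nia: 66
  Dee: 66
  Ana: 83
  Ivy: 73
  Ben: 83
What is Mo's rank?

3.5

Sorted (ascending): 66, 66, 73, 73, 83, 83
The 2 values of 66 occupy positions 1–2 → average rank (1+2)/2 = 1.5.
The 2 values of 73 occupy positions 3–4 → average rank (3+4)/2 = 3.5.
The 2 values of 83 occupy positions 5–6 → average rank (5+6)/2 = 5.5.
Mo has value 73 → rank 3.5.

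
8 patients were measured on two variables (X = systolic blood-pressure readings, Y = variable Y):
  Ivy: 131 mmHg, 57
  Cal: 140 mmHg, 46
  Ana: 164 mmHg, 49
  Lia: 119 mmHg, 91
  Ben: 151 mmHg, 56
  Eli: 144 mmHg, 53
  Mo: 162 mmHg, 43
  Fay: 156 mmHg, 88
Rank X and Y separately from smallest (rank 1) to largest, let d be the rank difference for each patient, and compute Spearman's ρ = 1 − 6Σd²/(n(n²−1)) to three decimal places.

-0.524

Ranks of variable 1: 2, 3, 8, 1, 5, 4, 7, 6
Ranks of variable 2: 6, 2, 3, 8, 5, 4, 1, 7
d = r₁ − r₂: -4, 1, 5, -7, 0, 0, 6, -1
d²: 16, 1, 25, 49, 0, 0, 36, 1; Σd² = 128
ρ = 1 − 6·128/(8·63) = 1 − 768/504 = -0.524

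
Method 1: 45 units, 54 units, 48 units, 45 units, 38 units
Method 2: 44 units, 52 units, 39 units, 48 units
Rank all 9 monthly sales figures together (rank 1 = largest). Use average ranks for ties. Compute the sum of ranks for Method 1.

Sorted (descending): 54, 52, 48, 48, 45, 45, 44, 39, 38
The 2 values of 48 occupy positions 3–4 → average rank (3+4)/2 = 3.5.
The 2 values of 45 occupy positions 5–6 → average rank (5+6)/2 = 5.5.
Method 1 values → pooled ranks: 45→5.5, 54→1, 48→3.5, 45→5.5, 38→9
Rank sum = 5.5 + 1 + 3.5 + 5.5 + 9 = 24.5

24.5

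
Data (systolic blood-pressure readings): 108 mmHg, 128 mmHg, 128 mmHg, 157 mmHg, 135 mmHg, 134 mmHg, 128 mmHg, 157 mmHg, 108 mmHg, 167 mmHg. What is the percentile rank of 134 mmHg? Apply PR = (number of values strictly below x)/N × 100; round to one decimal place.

N = 10.
Strictly below 134: 5. Equal to 134: 1.
PR = 5/10 × 100 = 50.0

50.0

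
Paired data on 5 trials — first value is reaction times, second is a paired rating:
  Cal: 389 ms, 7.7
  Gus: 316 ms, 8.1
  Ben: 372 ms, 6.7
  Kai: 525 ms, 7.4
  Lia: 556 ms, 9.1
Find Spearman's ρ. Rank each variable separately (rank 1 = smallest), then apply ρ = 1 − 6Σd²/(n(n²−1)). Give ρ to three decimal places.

Ranks of variable 1: 3, 1, 2, 4, 5
Ranks of variable 2: 3, 4, 1, 2, 5
d = r₁ − r₂: 0, -3, 1, 2, 0
d²: 0, 9, 1, 4, 0; Σd² = 14
ρ = 1 − 6·14/(5·24) = 1 − 84/120 = 0.300

0.300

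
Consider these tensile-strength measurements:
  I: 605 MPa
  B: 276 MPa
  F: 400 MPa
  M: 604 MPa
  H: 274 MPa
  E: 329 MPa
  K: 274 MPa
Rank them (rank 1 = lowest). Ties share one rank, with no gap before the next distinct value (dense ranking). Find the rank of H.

Sorted (ascending): 274, 274, 276, 329, 400, 604, 605
The 2 values of 274 share dense rank 1.
Remaining distinct values take the next consecutive integers.
H has value 274 MPa → rank 1.

1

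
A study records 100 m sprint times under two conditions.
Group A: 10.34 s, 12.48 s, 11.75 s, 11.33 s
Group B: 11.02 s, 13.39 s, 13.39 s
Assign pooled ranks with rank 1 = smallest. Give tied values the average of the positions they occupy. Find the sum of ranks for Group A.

13

Sorted (ascending): 10.34, 11.02, 11.33, 11.75, 12.48, 13.39, 13.39
The 2 values of 13.39 occupy positions 6–7 → average rank (6+7)/2 = 6.5.
Group A values → pooled ranks: 10.34→1, 12.48→5, 11.75→4, 11.33→3
Rank sum = 1 + 5 + 4 + 3 = 13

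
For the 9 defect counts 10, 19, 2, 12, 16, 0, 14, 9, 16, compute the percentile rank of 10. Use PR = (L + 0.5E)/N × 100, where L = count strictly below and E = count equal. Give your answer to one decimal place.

N = 9.
Strictly below 10: 3. Equal to 10: 1.
PR = (3 + 0.5·1)/9 × 100 = 38.9

38.9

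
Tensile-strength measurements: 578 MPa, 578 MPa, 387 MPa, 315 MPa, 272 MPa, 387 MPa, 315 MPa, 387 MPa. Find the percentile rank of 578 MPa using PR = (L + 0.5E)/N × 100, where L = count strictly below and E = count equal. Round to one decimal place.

N = 8.
Strictly below 578: 6. Equal to 578: 2.
PR = (6 + 0.5·2)/8 × 100 = 87.5

87.5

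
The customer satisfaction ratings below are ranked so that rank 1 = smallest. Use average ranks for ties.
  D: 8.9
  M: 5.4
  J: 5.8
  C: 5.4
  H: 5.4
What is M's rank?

2

Sorted (ascending): 5.4, 5.4, 5.4, 5.8, 8.9
The 3 values of 5.4 occupy positions 1–3 → average rank 2.
M has value 5.4 → rank 2.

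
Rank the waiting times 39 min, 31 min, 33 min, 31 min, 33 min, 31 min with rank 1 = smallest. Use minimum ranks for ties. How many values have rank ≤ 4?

Sorted (ascending): 31, 31, 31, 33, 33, 39
The 3 values of 31 occupy positions 1–3 → each gets rank 1.
The 2 values of 33 occupy positions 4–5 → each gets rank 4.
Ranks ≤ 4: {1, 1, 1, 4, 4} → 5 values.

5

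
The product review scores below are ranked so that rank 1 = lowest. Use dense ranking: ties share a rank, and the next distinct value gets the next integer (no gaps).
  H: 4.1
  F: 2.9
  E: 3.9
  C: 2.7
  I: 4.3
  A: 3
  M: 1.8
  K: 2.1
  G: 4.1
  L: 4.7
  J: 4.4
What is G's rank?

Sorted (ascending): 1.8, 2.1, 2.7, 2.9, 3, 3.9, 4.1, 4.1, 4.3, 4.4, 4.7
The 2 values of 4.1 share dense rank 7.
Remaining distinct values take the next consecutive integers.
G has value 4.1 → rank 7.

7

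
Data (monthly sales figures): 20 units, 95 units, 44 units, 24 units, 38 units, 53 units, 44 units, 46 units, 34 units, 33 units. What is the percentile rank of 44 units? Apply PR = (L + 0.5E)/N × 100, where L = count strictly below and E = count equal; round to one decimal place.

N = 10.
Strictly below 44: 5. Equal to 44: 2.
PR = (5 + 0.5·2)/10 × 100 = 60.0

60.0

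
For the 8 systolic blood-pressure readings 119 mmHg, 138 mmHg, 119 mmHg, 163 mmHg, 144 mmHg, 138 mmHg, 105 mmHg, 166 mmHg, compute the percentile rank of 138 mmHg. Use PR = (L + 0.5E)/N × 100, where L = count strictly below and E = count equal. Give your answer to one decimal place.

N = 8.
Strictly below 138: 3. Equal to 138: 2.
PR = (3 + 0.5·2)/8 × 100 = 50.0

50.0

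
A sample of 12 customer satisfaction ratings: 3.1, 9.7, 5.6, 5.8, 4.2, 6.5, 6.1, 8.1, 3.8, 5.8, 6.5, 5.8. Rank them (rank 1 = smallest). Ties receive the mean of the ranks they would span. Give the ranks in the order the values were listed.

1, 12, 4, 6, 3, 9.5, 8, 11, 2, 6, 9.5, 6

Sorted (ascending): 3.1, 3.8, 4.2, 5.6, 5.8, 5.8, 5.8, 6.1, 6.5, 6.5, 8.1, 9.7
The 3 values of 5.8 occupy positions 5–7 → average rank 6.
The 2 values of 6.5 occupy positions 9–10 → average rank (9+10)/2 = 9.5.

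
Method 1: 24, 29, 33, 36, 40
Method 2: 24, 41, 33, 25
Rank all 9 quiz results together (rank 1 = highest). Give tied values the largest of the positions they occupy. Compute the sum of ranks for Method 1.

Sorted (descending): 41, 40, 36, 33, 33, 29, 25, 24, 24
The 2 values of 33 occupy positions 4–5 → each gets rank 5.
The 2 values of 24 occupy positions 8–9 → each gets rank 9.
Method 1 values → pooled ranks: 24→9, 29→6, 33→5, 36→3, 40→2
Rank sum = 9 + 6 + 5 + 3 + 2 = 25

25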